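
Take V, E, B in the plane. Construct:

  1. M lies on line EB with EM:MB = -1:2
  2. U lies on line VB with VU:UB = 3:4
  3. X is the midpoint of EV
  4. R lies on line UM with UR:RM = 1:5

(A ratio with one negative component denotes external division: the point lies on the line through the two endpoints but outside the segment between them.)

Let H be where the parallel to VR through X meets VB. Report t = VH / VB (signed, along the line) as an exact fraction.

Set V = (0, 0), E = (1, 0), B = (0, 1); any affine frame gives the same invariant.
1. M lies on line EB with EM:MB = -1:2 ⇒ M = (2, -1)
2. U lies on line VB with VU:UB = 3:4 ⇒ U = (0, 3/7)
3. X is the midpoint of EV ⇒ X = (1/2, 0)
4. R lies on line UM with UR:RM = 1:5 ⇒ R = (1/3, 4/21)
through X parallel to VR: direction (1/3, 4/21); meets VB at H = (0, -2/7)
H = V + t·(B−V) with t = -2/7

t = -2/7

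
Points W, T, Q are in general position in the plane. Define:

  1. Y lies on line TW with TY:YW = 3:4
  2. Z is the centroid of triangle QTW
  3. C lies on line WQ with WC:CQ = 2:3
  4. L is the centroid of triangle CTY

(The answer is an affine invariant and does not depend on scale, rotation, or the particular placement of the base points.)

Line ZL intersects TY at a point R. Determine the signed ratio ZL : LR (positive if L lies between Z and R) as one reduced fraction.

ZL:LR = 3/2

Assign W = (0, 0), T = (1, 0), Q = (0, 1) — the answer is frame-independent, so this choice is without loss of generality.
1. Y lies on line TW with TY:YW = 3:4 ⇒ Y = (4/7, 0)
2. Z is the centroid of triangle QTW ⇒ Z = (1/3, 1/3)
3. C lies on line WQ with WC:CQ = 2:3 ⇒ C = (0, 2/5)
4. L is the centroid of triangle CTY ⇒ L = (11/21, 2/15)
line ZL meets TY at R = (41/63, 0)
L = Z + t·(R−Z) with t = 3/5, so ZL:LR = 3/5:2/5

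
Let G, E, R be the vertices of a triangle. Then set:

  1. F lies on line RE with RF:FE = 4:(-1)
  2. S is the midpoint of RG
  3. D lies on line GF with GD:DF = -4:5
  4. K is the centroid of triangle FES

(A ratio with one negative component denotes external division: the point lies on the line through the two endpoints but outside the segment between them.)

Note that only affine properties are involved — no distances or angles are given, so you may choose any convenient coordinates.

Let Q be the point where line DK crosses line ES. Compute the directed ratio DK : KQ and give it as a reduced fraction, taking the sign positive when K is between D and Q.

DK:KQ = 32

Choose coordinates G = (0, 0), E = (1, 0), R = (0, 1).
1. F lies on line RE with RF:FE = 4:(-1) ⇒ F = (4/3, -1/3)
2. S is the midpoint of RG ⇒ S = (0, 1/2)
3. D lies on line GF with GD:DF = -4:5 ⇒ D = (-16/3, 4/3)
4. K is the centroid of triangle FES ⇒ K = (7/9, 1/18)
line DK meets ES at Q = (31/32, 1/64)
K = D + t·(Q−D) with t = 32/33, so DK:KQ = 32/33:1/33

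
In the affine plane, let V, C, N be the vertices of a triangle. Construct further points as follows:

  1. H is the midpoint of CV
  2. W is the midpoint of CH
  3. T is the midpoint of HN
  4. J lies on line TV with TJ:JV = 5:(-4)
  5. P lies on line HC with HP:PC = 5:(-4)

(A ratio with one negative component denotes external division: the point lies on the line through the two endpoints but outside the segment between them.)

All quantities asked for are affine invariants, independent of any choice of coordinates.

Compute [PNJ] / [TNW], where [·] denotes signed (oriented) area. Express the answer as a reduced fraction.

[PNJ]:[TNW] = -80

Assign V = (0, 0), C = (1, 0), N = (0, 1) — the answer is frame-independent, so this choice is without loss of generality.
1. H is the midpoint of CV ⇒ H = (1/2, 0)
2. W is the midpoint of CH ⇒ W = (3/4, 0)
3. T is the midpoint of HN ⇒ T = (1/4, 1/2)
4. J lies on line TV with TJ:JV = 5:(-4) ⇒ J = (-1, -2)
5. P lies on line HC with HP:PC = 5:(-4) ⇒ P = (3, 0)
2·[PNJ] = 10, 2·[TNW] = -1/8
[PNJ]:[TNW] = 10:-1/8 = -80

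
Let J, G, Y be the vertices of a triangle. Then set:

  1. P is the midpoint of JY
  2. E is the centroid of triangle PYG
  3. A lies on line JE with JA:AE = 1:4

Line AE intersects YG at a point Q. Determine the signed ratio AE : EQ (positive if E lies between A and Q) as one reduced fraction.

AE:EQ = 4

Set J = (0, 0), G = (1, 0), Y = (0, 1); any affine frame gives the same invariant.
1. P is the midpoint of JY ⇒ P = (0, 1/2)
2. E is the centroid of triangle PYG ⇒ E = (1/3, 1/2)
3. A lies on line JE with JA:AE = 1:4 ⇒ A = (1/15, 1/10)
line AE meets YG at Q = (2/5, 3/5)
E = A + t·(Q−A) with t = 4/5, so AE:EQ = 4/5:1/5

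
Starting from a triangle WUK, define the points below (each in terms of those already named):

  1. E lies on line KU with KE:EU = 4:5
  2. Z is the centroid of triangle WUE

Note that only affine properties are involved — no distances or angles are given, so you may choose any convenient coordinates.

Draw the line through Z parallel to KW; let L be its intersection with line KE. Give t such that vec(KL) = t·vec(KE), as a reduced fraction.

t = 13/12

Assign W = (0, 0), U = (1, 0), K = (0, 1) — the answer is frame-independent, so this choice is without loss of generality.
1. E lies on line KU with KE:EU = 4:5 ⇒ E = (4/9, 5/9)
2. Z is the centroid of triangle WUE ⇒ Z = (13/27, 5/27)
through Z parallel to KW: direction (0, -1); meets KE at L = (13/27, 14/27)
L = K + t·(E−K) with t = 13/12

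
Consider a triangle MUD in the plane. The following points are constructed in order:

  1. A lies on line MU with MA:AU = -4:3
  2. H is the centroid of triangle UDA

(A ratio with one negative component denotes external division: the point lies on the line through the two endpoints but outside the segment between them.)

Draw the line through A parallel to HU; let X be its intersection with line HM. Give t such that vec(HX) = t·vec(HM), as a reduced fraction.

Set M = (0, 0), U = (1, 0), D = (0, 1); any affine frame gives the same invariant.
1. A lies on line MU with MA:AU = -4:3 ⇒ A = (4, 0)
2. H is the centroid of triangle UDA ⇒ H = (5/3, 1/3)
through A parallel to HU: direction (-2/3, -1/3); meets HM at X = (20/3, 4/3)
X = H + t·(M−H) with t = -3

t = -3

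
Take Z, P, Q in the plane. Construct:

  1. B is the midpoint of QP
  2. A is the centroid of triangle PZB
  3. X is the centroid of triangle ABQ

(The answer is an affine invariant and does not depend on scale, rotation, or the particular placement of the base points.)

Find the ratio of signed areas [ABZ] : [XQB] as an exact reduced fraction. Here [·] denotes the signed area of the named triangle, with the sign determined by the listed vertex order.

[ABZ]:[XQB] = -3

Work in coordinates with Z = (0, 0), P = (1, 0), Q = (0, 1).
1. B is the midpoint of QP ⇒ B = (1/2, 1/2)
2. A is the centroid of triangle PZB ⇒ A = (1/2, 1/6)
3. X is the centroid of triangle ABQ ⇒ X = (1/3, 5/9)
2·[ABZ] = 1/6, 2·[XQB] = -1/18
[ABZ]:[XQB] = 1/6:-1/18 = -3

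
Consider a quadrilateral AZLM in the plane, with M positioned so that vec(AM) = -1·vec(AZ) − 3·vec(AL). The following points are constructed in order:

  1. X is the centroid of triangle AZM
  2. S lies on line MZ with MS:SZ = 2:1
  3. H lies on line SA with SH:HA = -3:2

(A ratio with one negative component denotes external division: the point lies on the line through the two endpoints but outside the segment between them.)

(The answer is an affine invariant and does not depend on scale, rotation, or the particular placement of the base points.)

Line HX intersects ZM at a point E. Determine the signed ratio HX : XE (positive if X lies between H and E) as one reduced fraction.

Choose coordinates A = (0, 0), Z = (1, 0), L = (0, 1), M = (-1, -3).
1. X is the centroid of triangle AZM ⇒ X = (0, -1)
2. S lies on line MZ with MS:SZ = 2:1 ⇒ S = (1/3, -1)
3. H lies on line SA with SH:HA = -3:2 ⇒ H = (-2/3, 2)
line HX meets ZM at E = (1/12, -11/8)
X = H + t·(E−H) with t = 8/9, so HX:XE = 8/9:1/9

HX:XE = 8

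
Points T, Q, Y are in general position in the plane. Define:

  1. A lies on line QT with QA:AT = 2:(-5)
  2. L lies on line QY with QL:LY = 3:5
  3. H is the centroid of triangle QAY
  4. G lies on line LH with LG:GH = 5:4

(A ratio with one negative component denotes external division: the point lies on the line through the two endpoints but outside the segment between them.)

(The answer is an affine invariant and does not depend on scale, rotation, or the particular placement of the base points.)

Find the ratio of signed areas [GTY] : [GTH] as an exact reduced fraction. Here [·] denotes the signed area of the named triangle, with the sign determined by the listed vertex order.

Set T = (0, 0), Q = (1, 0), Y = (0, 1); any affine frame gives the same invariant.
1. A lies on line QT with QA:AT = 2:(-5) ⇒ A = (5/3, 0)
2. L lies on line QY with QL:LY = 3:5 ⇒ L = (5/8, 3/8)
3. H is the centroid of triangle QAY ⇒ H = (8/9, 1/3)
4. G lies on line LH with LG:GH = 5:4 ⇒ G = (125/162, 19/54)
2·[GTY] = -125/162, 2·[GTH] = 1/18
[GTY]:[GTH] = -125/162:1/18 = -125/9

[GTY]:[GTH] = -125/9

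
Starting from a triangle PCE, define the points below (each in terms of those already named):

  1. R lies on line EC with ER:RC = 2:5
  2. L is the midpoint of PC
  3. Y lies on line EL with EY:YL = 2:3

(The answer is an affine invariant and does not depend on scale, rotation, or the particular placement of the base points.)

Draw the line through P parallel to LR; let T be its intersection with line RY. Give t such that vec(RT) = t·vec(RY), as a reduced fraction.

t = 25/6

Assign P = (0, 0), C = (1, 0), E = (0, 1) — the answer is frame-independent, so this choice is without loss of generality.
1. R lies on line EC with ER:RC = 2:5 ⇒ R = (2/7, 5/7)
2. L is the midpoint of PC ⇒ L = (1/2, 0)
3. Y lies on line EL with EY:YL = 2:3 ⇒ Y = (1/5, 3/5)
through P parallel to LR: direction (-3/14, 5/7); meets RY at T = (-1/14, 5/21)
T = R + t·(Y−R) with t = 25/6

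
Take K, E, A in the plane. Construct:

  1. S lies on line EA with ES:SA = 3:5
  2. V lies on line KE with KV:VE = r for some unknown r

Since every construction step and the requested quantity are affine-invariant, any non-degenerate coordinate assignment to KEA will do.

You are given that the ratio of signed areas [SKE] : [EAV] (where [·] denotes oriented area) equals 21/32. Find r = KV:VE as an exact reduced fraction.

r = 3/4

Work in coordinates with K = (0, 0), E = (1, 0), A = (0, 1).
1. S lies on line EA with ES:SA = 3:5 ⇒ S = (5/8, 3/8)
2. With KV:VE = r, write λ = r/(r+1) so V = K + λ·(E−K); V is affine-linear in λ
Every point depending on V is an affine combination of V and λ-independent points, so each such coordinate is linear in λ; the λ² term in each signed area is a multiple of (E−K)×(E−K) = 0, so 2·[SKE] and 2·[EAV] are each linear in λ. Evaluating at λ=0 and λ=1:
  2·[SKE] = 3/8,   2·[EAV] = −λ + 1
So [SKE]:[EAV] = (3/8) / (−λ + 1). Setting this equal to 21/32:
  3/8 = 21/32·(−λ + 1)  ⇒  λ = 3/7
Then r = λ/(1−λ) = (3/7)/(4/7) = 3/4. Check: with r = 3/4, V = (3/7, 0) and [SKE]:[EAV] = 21/32 as required.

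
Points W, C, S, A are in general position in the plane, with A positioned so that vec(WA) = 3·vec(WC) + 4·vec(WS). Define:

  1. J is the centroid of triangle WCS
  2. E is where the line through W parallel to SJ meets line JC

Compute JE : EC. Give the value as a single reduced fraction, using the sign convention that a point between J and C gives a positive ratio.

Set W = (0, 0), C = (1, 0), S = (0, 1), A = (3, 4); any affine frame gives the same invariant.
1. J is the centroid of triangle WCS ⇒ J = (1/3, 1/3)
2. E is where the line through W parallel to SJ meets line JC ⇒ E = (-1/3, 2/3)
E = J + t·(C−J) with t = -1, so JE:EC = t:(1−t) = -1:2

JE:EC = -1/2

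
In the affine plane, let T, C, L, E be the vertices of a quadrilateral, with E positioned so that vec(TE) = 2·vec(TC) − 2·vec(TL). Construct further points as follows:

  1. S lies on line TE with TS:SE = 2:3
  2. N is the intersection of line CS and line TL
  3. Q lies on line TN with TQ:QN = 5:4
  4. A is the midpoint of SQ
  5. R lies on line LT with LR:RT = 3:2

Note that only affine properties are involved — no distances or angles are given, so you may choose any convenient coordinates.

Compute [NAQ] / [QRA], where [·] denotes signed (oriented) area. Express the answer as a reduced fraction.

Choose coordinates T = (0, 0), C = (1, 0), L = (0, 1), E = (2, -2).
1. S lies on line TE with TS:SE = 2:3 ⇒ S = (4/5, -4/5)
2. N is the intersection of line CS and line TL ⇒ N = (0, -4)
3. Q lies on line TN with TQ:QN = 5:4 ⇒ Q = (0, -20/9)
4. A is the midpoint of SQ ⇒ A = (2/5, -68/45)
5. R lies on line LT with LR:RT = 3:2 ⇒ R = (0, 2/5)
2·[NAQ] = 32/45, 2·[QRA] = -236/225
[NAQ]:[QRA] = 32/45:-236/225 = -40/59

[NAQ]:[QRA] = -40/59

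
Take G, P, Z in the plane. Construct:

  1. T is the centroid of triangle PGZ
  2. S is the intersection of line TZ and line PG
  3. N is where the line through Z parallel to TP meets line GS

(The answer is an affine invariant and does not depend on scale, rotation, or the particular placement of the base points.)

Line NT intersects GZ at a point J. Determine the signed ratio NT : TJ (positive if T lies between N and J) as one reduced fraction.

NT:TJ = 5

Work in coordinates with G = (0, 0), P = (1, 0), Z = (0, 1).
1. T is the centroid of triangle PGZ ⇒ T = (1/3, 1/3)
2. S is the intersection of line TZ and line PG ⇒ S = (1/2, 0)
3. N is where the line through Z parallel to TP meets line GS ⇒ N = (2, 0)
line NT meets GZ at J = (0, 2/5)
T = N + t·(J−N) with t = 5/6, so NT:TJ = 5/6:1/6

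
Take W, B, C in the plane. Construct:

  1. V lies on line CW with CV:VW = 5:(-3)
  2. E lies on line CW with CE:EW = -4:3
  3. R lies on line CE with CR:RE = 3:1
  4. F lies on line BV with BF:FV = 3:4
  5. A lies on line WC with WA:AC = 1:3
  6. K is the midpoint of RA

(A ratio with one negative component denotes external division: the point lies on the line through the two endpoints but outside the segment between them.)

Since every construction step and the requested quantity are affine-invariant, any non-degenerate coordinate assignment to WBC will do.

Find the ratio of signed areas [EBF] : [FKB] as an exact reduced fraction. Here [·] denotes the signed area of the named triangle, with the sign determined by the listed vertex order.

Assign W = (0, 0), B = (1, 0), C = (0, 1) — the answer is frame-independent, so this choice is without loss of generality.
1. V lies on line CW with CV:VW = 5:(-3) ⇒ V = (0, -3/2)
2. E lies on line CW with CE:EW = -4:3 ⇒ E = (0, -3)
3. R lies on line CE with CR:RE = 3:1 ⇒ R = (0, -2)
4. F lies on line BV with BF:FV = 3:4 ⇒ F = (4/7, -9/14)
5. A lies on line WC with WA:AC = 1:3 ⇒ A = (0, 1/4)
6. K is the midpoint of RA ⇒ K = (0, -7/8)
2·[EBF] = 9/14, 2·[FKB] = -15/56
[EBF]:[FKB] = 9/14:-15/56 = -12/5

[EBF]:[FKB] = -12/5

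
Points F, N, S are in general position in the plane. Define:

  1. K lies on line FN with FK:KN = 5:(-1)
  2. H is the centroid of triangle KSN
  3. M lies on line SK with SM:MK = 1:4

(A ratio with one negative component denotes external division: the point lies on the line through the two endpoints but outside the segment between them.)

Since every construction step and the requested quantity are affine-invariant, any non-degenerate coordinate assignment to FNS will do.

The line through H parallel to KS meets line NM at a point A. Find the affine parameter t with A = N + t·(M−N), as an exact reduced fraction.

Work in coordinates with F = (0, 0), N = (1, 0), S = (0, 1).
1. K lies on line FN with FK:KN = 5:(-1) ⇒ K = (5/4, 0)
2. H is the centroid of triangle KSN ⇒ H = (3/4, 1/3)
3. M lies on line SK with SM:MK = 1:4 ⇒ M = (1/4, 4/5)
through H parallel to KS: direction (-5/4, 1); meets NM at A = (1/2, 8/15)
A = N + t·(M−N) with t = 2/3

t = 2/3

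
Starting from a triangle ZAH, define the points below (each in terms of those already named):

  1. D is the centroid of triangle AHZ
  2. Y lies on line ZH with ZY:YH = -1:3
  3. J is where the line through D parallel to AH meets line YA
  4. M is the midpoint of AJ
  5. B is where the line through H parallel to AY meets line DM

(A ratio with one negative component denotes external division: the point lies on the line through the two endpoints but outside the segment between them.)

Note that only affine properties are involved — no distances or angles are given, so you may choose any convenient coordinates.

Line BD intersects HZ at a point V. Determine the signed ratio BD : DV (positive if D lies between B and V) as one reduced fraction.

BD:DV = -25/12

Choose coordinates Z = (0, 0), A = (1, 0), H = (0, 1).
1. D is the centroid of triangle AHZ ⇒ D = (1/3, 1/3)
2. Y lies on line ZH with ZY:YH = -1:3 ⇒ Y = (0, -1/2)
3. J is where the line through D parallel to AH meets line YA ⇒ J = (7/9, -1/9)
4. M is the midpoint of AJ ⇒ M = (8/9, -1/18)
5. B is where the line through H parallel to AY meets line DM ⇒ B = (-13/36, 59/72)
line BD meets HZ at V = (0, 17/30)
D = B + t·(V−B) with t = 25/13, so BD:DV = 25/13:-12/13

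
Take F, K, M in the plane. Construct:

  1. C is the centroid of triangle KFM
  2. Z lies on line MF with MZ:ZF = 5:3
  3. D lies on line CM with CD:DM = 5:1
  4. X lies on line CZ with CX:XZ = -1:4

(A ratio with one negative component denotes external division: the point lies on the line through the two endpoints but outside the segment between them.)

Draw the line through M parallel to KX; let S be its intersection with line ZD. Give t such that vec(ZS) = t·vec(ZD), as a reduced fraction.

t = 150/131

Set F = (0, 0), K = (1, 0), M = (0, 1); any affine frame gives the same invariant.
1. C is the centroid of triangle KFM ⇒ C = (1/3, 1/3)
2. Z lies on line MF with MZ:ZF = 5:3 ⇒ Z = (0, 3/8)
3. D lies on line CM with CD:DM = 5:1 ⇒ D = (1/18, 8/9)
4. X lies on line CZ with CX:XZ = -1:4 ⇒ X = (4/9, 23/72)
through M parallel to KX: direction (-5/9, 23/72); meets ZD at S = (25/393, 3029/3144)
S = Z + t·(D−Z) with t = 150/131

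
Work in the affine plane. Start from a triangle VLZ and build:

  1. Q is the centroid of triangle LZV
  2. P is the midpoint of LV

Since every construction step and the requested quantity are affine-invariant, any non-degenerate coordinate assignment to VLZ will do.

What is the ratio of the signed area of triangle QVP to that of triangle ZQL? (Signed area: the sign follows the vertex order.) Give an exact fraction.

Work in coordinates with V = (0, 0), L = (1, 0), Z = (0, 1).
1. Q is the centroid of triangle LZV ⇒ Q = (1/3, 1/3)
2. P is the midpoint of LV ⇒ P = (1/2, 0)
2·[QVP] = 1/6, 2·[ZQL] = 1/3
[QVP]:[ZQL] = 1/6:1/3 = 1/2

[QVP]:[ZQL] = 1/2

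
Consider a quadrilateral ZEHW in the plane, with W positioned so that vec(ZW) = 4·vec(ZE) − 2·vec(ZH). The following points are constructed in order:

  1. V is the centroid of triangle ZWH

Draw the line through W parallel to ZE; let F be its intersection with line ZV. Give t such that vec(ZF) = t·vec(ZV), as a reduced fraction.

Set Z = (0, 0), E = (1, 0), H = (0, 1), W = (4, -2); any affine frame gives the same invariant.
1. V is the centroid of triangle ZWH ⇒ V = (4/3, -1/3)
through W parallel to ZE: direction (1, 0); meets ZV at F = (8, -2)
F = Z + t·(V−Z) with t = 6

t = 6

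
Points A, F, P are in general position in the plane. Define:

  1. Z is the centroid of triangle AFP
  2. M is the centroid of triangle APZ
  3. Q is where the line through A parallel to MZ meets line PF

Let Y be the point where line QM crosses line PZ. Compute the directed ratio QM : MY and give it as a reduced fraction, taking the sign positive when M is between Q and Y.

Set A = (0, 0), F = (1, 0), P = (0, 1); any affine frame gives the same invariant.
1. Z is the centroid of triangle AFP ⇒ Z = (1/3, 1/3)
2. M is the centroid of triangle APZ ⇒ M = (1/9, 4/9)
3. Q is where the line through A parallel to MZ meets line PF ⇒ Q = (2, -1)
line QM meets PZ at Y = (8/21, 5/21)
M = Q + t·(Y−Q) with t = 7/6, so QM:MY = 7/6:-1/6

QM:MY = -7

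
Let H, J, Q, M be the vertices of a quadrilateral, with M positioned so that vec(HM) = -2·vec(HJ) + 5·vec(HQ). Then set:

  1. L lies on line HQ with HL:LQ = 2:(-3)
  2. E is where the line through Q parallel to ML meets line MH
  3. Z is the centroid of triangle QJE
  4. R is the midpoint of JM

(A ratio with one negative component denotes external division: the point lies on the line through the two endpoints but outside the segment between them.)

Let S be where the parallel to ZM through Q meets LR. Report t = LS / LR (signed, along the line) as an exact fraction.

t = 32/37

Assign H = (0, 0), J = (1, 0), Q = (0, 1), M = (-2, 5) — the answer is frame-independent, so this choice is without loss of generality.
1. L lies on line HQ with HL:LQ = 2:(-3) ⇒ L = (0, -2)
2. E is where the line through Q parallel to ML meets line MH ⇒ E = (1, -5/2)
3. Z is the centroid of triangle QJE ⇒ Z = (2/3, -1/2)
4. R is the midpoint of JM ⇒ R = (-1/2, 5/2)
through Q parallel to ZM: direction (-8/3, 11/2); meets LR at S = (-16/37, 70/37)
S = L + t·(R−L) with t = 32/37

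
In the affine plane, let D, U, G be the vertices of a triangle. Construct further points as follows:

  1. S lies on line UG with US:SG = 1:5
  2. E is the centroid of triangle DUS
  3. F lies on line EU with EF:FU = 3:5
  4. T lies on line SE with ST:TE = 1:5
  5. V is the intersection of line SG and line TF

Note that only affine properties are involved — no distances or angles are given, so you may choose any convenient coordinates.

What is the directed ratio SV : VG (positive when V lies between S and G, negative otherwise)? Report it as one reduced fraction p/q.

Set D = (0, 0), U = (1, 0), G = (0, 1); any affine frame gives the same invariant.
1. S lies on line UG with US:SG = 1:5 ⇒ S = (5/6, 1/6)
2. E is the centroid of triangle DUS ⇒ E = (11/18, 1/18)
3. F lies on line EU with EF:FU = 3:5 ⇒ F = (109/144, 5/144)
4. T lies on line SE with ST:TE = 1:5 ⇒ T = (43/54, 4/27)
5. V is the intersection of line SG and line TF ⇒ V = (107/132, 25/132)
V = S + t·(G−S) with t = 3/110, so SV:VG = t:(1−t) = 3/110:107/110

SV:VG = 3/107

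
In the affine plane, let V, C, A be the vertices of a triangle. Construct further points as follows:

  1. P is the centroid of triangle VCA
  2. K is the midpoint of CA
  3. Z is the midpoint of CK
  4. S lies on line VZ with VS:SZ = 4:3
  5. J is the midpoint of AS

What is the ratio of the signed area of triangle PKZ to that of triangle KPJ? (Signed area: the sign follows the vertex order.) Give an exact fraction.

[PKZ]:[KPJ] = 7/5

Assign V = (0, 0), C = (1, 0), A = (0, 1) — the answer is frame-independent, so this choice is without loss of generality.
1. P is the centroid of triangle VCA ⇒ P = (1/3, 1/3)
2. K is the midpoint of CA ⇒ K = (1/2, 1/2)
3. Z is the midpoint of CK ⇒ Z = (3/4, 1/4)
4. S lies on line VZ with VS:SZ = 4:3 ⇒ S = (3/7, 1/7)
5. J is the midpoint of AS ⇒ J = (3/14, 4/7)
2·[PKZ] = -1/12, 2·[KPJ] = -5/84
[PKZ]:[KPJ] = -1/12:-5/84 = 7/5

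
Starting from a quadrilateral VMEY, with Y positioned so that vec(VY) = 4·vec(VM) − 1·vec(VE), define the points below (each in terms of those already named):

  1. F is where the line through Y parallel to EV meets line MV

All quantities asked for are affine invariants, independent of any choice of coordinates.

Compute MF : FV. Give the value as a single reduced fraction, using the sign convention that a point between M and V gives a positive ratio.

Choose coordinates V = (0, 0), M = (1, 0), E = (0, 1), Y = (4, -1).
1. F is where the line through Y parallel to EV meets line MV ⇒ F = (4, 0)
F = M + t·(V−M) with t = -3, so MF:FV = t:(1−t) = -3:4

MF:FV = -3/4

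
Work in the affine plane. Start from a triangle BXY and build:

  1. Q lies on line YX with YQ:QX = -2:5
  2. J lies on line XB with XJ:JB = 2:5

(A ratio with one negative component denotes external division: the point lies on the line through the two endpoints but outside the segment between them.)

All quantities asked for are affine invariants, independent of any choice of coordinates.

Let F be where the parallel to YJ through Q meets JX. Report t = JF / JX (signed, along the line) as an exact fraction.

Work in coordinates with B = (0, 0), X = (1, 0), Y = (0, 1).
1. Q lies on line YX with YQ:QX = -2:5 ⇒ Q = (-2/3, 5/3)
2. J lies on line XB with XJ:JB = 2:5 ⇒ J = (5/7, 0)
through Q parallel to YJ: direction (5/7, -1); meets JX at F = (11/21, 0)
F = J + t·(X−J) with t = -2/3

t = -2/3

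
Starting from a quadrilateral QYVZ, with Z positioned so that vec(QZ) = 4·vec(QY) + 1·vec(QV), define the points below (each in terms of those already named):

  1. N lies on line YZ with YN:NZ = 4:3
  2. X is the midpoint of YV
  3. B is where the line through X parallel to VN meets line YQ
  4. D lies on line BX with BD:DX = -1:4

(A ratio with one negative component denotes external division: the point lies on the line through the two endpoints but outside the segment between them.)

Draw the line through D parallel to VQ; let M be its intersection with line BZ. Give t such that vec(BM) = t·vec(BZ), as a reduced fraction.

t = 19/6

Work in coordinates with Q = (0, 0), Y = (1, 0), V = (0, 1), Z = (4, 1).
1. N lies on line YZ with YN:NZ = 4:3 ⇒ N = (19/7, 4/7)
2. X is the midpoint of YV ⇒ X = (1/2, 1/2)
3. B is where the line through X parallel to VN meets line YQ ⇒ B = (11/3, 0)
4. D lies on line BX with BD:DX = -1:4 ⇒ D = (85/18, -1/6)
through D parallel to VQ: direction (0, -1); meets BZ at M = (85/18, 19/6)
M = B + t·(Z−B) with t = 19/6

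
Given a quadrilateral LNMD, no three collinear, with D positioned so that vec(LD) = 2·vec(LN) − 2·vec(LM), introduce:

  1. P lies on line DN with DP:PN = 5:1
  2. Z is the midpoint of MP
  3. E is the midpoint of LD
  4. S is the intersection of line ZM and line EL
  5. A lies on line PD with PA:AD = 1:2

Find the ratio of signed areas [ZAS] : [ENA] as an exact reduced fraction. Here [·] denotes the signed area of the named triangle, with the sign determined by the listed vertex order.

[ZAS]:[ENA] = -55/16

Assign L = (0, 0), N = (1, 0), M = (0, 1), D = (2, -2) — the answer is frame-independent, so this choice is without loss of generality.
1. P lies on line DN with DP:PN = 5:1 ⇒ P = (7/6, -1/3)
2. Z is the midpoint of MP ⇒ Z = (7/12, 1/3)
3. E is the midpoint of LD ⇒ E = (1, -1)
4. S is the intersection of line ZM and line EL ⇒ S = (7, -7)
5. A lies on line PD with PA:AD = 1:2 ⇒ A = (13/9, -8/9)
2·[ZAS] = 55/36, 2·[ENA] = -4/9
[ZAS]:[ENA] = 55/36:-4/9 = -55/16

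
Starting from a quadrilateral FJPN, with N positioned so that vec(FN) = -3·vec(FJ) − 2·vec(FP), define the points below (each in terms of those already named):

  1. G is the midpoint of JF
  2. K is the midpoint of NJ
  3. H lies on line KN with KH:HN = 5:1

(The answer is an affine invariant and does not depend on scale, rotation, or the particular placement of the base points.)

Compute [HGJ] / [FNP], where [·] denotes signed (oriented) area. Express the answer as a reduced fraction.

Set F = (0, 0), J = (1, 0), P = (0, 1), N = (-3, -2); any affine frame gives the same invariant.
1. G is the midpoint of JF ⇒ G = (1/2, 0)
2. K is the midpoint of NJ ⇒ K = (-1, -1)
3. H lies on line KN with KH:HN = 5:1 ⇒ H = (-8/3, -11/6)
2·[HGJ] = -11/12, 2·[FNP] = -3
[HGJ]:[FNP] = -11/12:-3 = 11/36

[HGJ]:[FNP] = 11/36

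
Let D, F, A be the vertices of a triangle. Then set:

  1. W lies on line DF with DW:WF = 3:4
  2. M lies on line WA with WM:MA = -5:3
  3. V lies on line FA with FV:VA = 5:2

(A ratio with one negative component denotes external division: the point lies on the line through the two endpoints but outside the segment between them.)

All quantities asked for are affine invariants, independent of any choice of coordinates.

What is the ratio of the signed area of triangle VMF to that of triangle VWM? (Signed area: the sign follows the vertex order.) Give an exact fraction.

Assign D = (0, 0), F = (1, 0), A = (0, 1) — the answer is frame-independent, so this choice is without loss of generality.
1. W lies on line DF with DW:WF = 3:4 ⇒ W = (3/7, 0)
2. M lies on line WA with WM:MA = -5:3 ⇒ M = (-9/14, 5/2)
3. V lies on line FA with FV:VA = 5:2 ⇒ V = (2/7, 5/7)
2·[VMF] = -30/49, 2·[VWM] = -20/49
[VMF]:[VWM] = -30/49:-20/49 = 3/2

[VMF]:[VWM] = 3/2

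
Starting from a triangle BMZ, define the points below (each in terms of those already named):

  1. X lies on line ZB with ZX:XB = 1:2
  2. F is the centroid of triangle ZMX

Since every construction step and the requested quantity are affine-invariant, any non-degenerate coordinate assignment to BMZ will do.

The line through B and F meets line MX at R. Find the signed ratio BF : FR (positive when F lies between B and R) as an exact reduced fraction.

BF:FR = -7

Assign B = (0, 0), M = (1, 0), Z = (0, 1) — the answer is frame-independent, so this choice is without loss of generality.
1. X lies on line ZB with ZX:XB = 1:2 ⇒ X = (0, 2/3)
2. F is the centroid of triangle ZMX ⇒ F = (1/3, 5/9)
line BF meets MX at R = (2/7, 10/21)
F = B + t·(R−B) with t = 7/6, so BF:FR = 7/6:-1/6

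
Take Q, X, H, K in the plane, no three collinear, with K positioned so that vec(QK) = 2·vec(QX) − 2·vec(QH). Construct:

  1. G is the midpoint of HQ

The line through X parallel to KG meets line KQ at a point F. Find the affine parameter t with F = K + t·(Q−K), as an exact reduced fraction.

Work in coordinates with Q = (0, 0), X = (1, 0), H = (0, 1), K = (2, -2).
1. G is the midpoint of HQ ⇒ G = (0, 1/2)
through X parallel to KG: direction (-2, 5/2); meets KQ at F = (5, -5)
F = K + t·(Q−K) with t = -3/2

t = -3/2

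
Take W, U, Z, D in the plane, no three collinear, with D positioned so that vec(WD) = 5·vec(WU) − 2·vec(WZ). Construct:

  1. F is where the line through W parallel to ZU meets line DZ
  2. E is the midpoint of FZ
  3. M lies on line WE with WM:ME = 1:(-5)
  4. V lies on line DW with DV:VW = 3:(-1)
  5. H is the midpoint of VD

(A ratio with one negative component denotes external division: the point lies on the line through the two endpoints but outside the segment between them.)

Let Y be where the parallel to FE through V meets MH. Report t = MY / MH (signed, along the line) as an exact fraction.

t = -1/2

Assign W = (0, 0), U = (1, 0), Z = (0, 1), D = (5, -2) — the answer is frame-independent, so this choice is without loss of generality.
1. F is where the line through W parallel to ZU meets line DZ ⇒ F = (-5/2, 5/2)
2. E is the midpoint of FZ ⇒ E = (-5/4, 7/4)
3. M lies on line WE with WM:ME = 1:(-5) ⇒ M = (5/16, -7/16)
4. V lies on line DW with DV:VW = 3:(-1) ⇒ V = (-5/2, 1)
5. H is the midpoint of VD ⇒ H = (5/4, -1/2)
through V parallel to FE: direction (5/4, -3/4); meets MH at Y = (-5/32, -13/32)
Y = M + t·(H−M) with t = -1/2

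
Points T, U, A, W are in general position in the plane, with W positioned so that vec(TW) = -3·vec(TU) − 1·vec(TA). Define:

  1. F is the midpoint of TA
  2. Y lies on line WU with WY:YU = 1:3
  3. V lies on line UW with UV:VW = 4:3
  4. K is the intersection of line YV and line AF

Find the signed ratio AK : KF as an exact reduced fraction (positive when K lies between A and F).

Set T = (0, 0), U = (1, 0), A = (0, 1), W = (-3, -1); any affine frame gives the same invariant.
1. F is the midpoint of TA ⇒ F = (0, 1/2)
2. Y lies on line WU with WY:YU = 1:3 ⇒ Y = (-2, -3/4)
3. V lies on line UW with UV:VW = 4:3 ⇒ V = (-9/7, -4/7)
4. K is the intersection of line YV and line AF ⇒ K = (0, -1/4)
K = A + t·(F−A) with t = 5/2, so AK:KF = t:(1−t) = 5/2:-3/2

AK:KF = -5/3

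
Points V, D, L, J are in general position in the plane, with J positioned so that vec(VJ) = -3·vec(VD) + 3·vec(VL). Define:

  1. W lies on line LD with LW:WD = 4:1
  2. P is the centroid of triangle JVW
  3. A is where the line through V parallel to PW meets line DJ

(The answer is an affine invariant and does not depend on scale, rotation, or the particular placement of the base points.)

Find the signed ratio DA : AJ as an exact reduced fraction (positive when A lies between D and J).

Assign V = (0, 0), D = (1, 0), L = (0, 1), J = (-3, 3) — the answer is frame-independent, so this choice is without loss of generality.
1. W lies on line LD with LW:WD = 4:1 ⇒ W = (4/5, 1/5)
2. P is the centroid of triangle JVW ⇒ P = (-11/15, 16/15)
3. A is where the line through V parallel to PW meets line DJ ⇒ A = (69/17, -39/17)
A = D + t·(J−D) with t = -13/17, so DA:AJ = t:(1−t) = -13/17:30/17

DA:AJ = -13/30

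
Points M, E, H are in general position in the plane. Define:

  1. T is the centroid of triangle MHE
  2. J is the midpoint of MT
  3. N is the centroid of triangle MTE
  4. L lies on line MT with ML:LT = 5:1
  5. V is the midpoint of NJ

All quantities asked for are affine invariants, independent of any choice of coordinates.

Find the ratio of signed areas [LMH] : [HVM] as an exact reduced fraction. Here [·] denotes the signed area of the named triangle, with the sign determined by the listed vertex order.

[LMH]:[HVM] = 10/11

Assign M = (0, 0), E = (1, 0), H = (0, 1) — the answer is frame-independent, so this choice is without loss of generality.
1. T is the centroid of triangle MHE ⇒ T = (1/3, 1/3)
2. J is the midpoint of MT ⇒ J = (1/6, 1/6)
3. N is the centroid of triangle MTE ⇒ N = (4/9, 1/9)
4. L lies on line MT with ML:LT = 5:1 ⇒ L = (5/18, 5/18)
5. V is the midpoint of NJ ⇒ V = (11/36, 5/36)
2·[LMH] = -5/18, 2·[HVM] = -11/36
[LMH]:[HVM] = -5/18:-11/36 = 10/11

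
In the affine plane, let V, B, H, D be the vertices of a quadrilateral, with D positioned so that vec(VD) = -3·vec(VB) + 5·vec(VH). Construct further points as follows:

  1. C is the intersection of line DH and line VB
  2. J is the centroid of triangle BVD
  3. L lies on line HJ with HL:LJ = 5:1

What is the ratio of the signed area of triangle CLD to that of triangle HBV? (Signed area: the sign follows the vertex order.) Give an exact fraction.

[CLD]:[HBV] = 25/36

Choose coordinates V = (0, 0), B = (1, 0), H = (0, 1), D = (-3, 5).
1. C is the intersection of line DH and line VB ⇒ C = (3/4, 0)
2. J is the centroid of triangle BVD ⇒ J = (-2/3, 5/3)
3. L lies on line HJ with HL:LJ = 5:1 ⇒ L = (-5/9, 14/9)
2·[CLD] = -25/36, 2·[HBV] = -1
[CLD]:[HBV] = -25/36:-1 = 25/36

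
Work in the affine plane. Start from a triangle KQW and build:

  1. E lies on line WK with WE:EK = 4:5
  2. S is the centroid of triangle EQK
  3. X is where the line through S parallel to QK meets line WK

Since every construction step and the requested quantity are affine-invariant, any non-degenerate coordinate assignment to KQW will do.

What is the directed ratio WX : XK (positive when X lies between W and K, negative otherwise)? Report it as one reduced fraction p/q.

Work in coordinates with K = (0, 0), Q = (1, 0), W = (0, 1).
1. E lies on line WK with WE:EK = 4:5 ⇒ E = (0, 5/9)
2. S is the centroid of triangle EQK ⇒ S = (1/3, 5/27)
3. X is where the line through S parallel to QK meets line WK ⇒ X = (0, 5/27)
X = W + t·(K−W) with t = 22/27, so WX:XK = t:(1−t) = 22/27:5/27

WX:XK = 22/5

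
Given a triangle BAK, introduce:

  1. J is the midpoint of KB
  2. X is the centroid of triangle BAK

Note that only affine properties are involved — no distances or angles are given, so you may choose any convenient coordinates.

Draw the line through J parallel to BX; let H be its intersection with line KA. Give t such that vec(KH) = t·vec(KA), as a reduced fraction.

t = 1/4

Assign B = (0, 0), A = (1, 0), K = (0, 1) — the answer is frame-independent, so this choice is without loss of generality.
1. J is the midpoint of KB ⇒ J = (0, 1/2)
2. X is the centroid of triangle BAK ⇒ X = (1/3, 1/3)
through J parallel to BX: direction (1/3, 1/3); meets KA at H = (1/4, 3/4)
H = K + t·(A−K) with t = 1/4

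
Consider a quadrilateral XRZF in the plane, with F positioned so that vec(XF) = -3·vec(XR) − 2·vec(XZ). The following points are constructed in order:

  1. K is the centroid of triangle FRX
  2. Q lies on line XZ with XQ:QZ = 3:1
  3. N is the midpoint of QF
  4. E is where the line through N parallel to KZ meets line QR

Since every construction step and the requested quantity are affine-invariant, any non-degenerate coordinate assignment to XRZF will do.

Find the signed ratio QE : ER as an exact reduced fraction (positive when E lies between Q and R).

QE:ER = -19/45

Work in coordinates with X = (0, 0), R = (1, 0), Z = (0, 1), F = (-3, -2).
1. K is the centroid of triangle FRX ⇒ K = (-2/3, -2/3)
2. Q lies on line XZ with XQ:QZ = 3:1 ⇒ Q = (0, 3/4)
3. N is the midpoint of QF ⇒ N = (-3/2, -5/8)
4. E is where the line through N parallel to KZ meets line QR ⇒ E = (-19/26, 135/104)
E = Q + t·(R−Q) with t = -19/26, so QE:ER = t:(1−t) = -19/26:45/26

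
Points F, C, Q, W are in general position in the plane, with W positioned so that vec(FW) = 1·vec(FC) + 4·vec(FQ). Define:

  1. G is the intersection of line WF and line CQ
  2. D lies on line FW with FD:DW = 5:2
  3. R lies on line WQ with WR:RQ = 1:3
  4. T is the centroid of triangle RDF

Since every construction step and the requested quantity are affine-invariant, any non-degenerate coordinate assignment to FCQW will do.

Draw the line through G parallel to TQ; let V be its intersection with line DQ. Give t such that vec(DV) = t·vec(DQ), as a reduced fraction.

Choose coordinates F = (0, 0), C = (1, 0), Q = (0, 1), W = (1, 4).
1. G is the intersection of line WF and line CQ ⇒ G = (1/5, 4/5)
2. D lies on line FW with FD:DW = 5:2 ⇒ D = (5/7, 20/7)
3. R lies on line WQ with WR:RQ = 1:3 ⇒ R = (3/4, 13/4)
4. T is the centroid of triangle RDF ⇒ T = (41/84, 57/28)
through G parallel to TQ: direction (-41/84, -29/28); meets DQ at V = (-64/49, -587/245)
V = D + t·(Q−D) with t = 99/35

t = 99/35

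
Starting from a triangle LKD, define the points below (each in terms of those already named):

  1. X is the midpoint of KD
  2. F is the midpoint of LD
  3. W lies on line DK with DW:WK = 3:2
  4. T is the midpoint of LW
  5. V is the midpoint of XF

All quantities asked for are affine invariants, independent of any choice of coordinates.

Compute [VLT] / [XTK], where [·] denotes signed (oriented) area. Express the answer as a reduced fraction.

Work in coordinates with L = (0, 0), K = (1, 0), D = (0, 1).
1. X is the midpoint of KD ⇒ X = (1/2, 1/2)
2. F is the midpoint of LD ⇒ F = (0, 1/2)
3. W lies on line DK with DW:WK = 3:2 ⇒ W = (3/5, 2/5)
4. T is the midpoint of LW ⇒ T = (3/10, 1/5)
5. V is the midpoint of XF ⇒ V = (1/4, 1/2)
2·[VLT] = 1/10, 2·[XTK] = 1/4
[VLT]:[XTK] = 1/10:1/4 = 2/5

[VLT]:[XTK] = 2/5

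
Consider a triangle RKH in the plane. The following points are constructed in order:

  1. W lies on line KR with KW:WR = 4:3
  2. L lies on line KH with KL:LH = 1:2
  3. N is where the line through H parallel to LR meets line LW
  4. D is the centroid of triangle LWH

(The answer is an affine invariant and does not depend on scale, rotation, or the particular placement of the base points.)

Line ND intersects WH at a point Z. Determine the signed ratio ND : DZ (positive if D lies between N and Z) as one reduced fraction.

ND:DZ = 16

Work in coordinates with R = (0, 0), K = (1, 0), H = (0, 1).
1. W lies on line KR with KW:WR = 4:3 ⇒ W = (3/7, 0)
2. L lies on line KH with KL:LH = 1:2 ⇒ L = (2/3, 1/3)
3. N is where the line through H parallel to LR meets line LW ⇒ N = (16/9, 17/9)
4. D is the centroid of triangle LWH ⇒ D = (23/63, 4/9)
line ND meets WH at Z = (31/112, 17/48)
D = N + t·(Z−N) with t = 16/17, so ND:DZ = 16/17:1/17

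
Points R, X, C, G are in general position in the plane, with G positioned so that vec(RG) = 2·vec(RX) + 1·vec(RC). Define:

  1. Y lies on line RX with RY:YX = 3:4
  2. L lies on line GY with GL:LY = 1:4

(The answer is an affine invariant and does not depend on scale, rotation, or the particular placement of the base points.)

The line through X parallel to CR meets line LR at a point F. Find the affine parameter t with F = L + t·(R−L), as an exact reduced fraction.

t = 24/59

Set R = (0, 0), X = (1, 0), C = (0, 1), G = (2, 1); any affine frame gives the same invariant.
1. Y lies on line RX with RY:YX = 3:4 ⇒ Y = (3/7, 0)
2. L lies on line GY with GL:LY = 1:4 ⇒ L = (59/35, 4/5)
through X parallel to CR: direction (0, -1); meets LR at F = (1, 28/59)
F = L + t·(R−L) with t = 24/59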